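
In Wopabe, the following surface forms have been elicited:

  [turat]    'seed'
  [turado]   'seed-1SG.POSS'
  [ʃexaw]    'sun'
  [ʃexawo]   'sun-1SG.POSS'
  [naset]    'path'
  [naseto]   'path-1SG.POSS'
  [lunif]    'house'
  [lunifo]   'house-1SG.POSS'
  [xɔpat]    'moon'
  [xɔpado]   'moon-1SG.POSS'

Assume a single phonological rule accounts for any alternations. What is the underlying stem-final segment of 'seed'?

/d/

In [turat] and [turado] the final segment of 'seed' alternates: [t] ~ [d].
The stem 'path' ([naset], [naseto]) shows [t] unchanged in both environments, so [t] cannot be basic with [d] derived before the 1SG.POSS suffix.
Therefore /d/ is basic and [t] is derived by word-final obstruent devoicing (voiced obstruents become voiceless word-finally).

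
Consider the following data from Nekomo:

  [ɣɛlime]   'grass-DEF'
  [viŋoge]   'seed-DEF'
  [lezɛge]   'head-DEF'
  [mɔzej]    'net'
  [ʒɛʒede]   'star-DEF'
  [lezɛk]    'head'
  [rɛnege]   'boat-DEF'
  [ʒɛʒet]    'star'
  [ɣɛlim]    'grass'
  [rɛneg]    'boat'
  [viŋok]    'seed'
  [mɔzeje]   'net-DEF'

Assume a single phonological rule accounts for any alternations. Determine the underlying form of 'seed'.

In [viŋok] and [viŋoge] the final segment of 'seed' alternates: [k] ~ [g].
But 'boat' keeps [g] in both environments ([rɛneg], [rɛnege]), so there is no rule changing /g/ to [k] in isolation.
So /k/ is underlying, and a rule of intervocalic voicing — voiceless stops become voiced between vowels — gives [g].
Hence 'seed' is /viŋok/ underlyingly.

/viŋok/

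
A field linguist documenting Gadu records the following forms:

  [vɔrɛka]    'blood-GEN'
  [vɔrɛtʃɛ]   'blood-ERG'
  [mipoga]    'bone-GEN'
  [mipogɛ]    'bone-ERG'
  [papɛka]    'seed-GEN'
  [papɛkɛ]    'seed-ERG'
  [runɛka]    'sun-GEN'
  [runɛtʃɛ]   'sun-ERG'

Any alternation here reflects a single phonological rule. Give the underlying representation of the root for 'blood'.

The stem for 'blood' ends in [k] in [vɔrɛka] but [tʃ] in [vɔrɛtʃɛ].
But 'seed' keeps [k] in both environments ([papɛka], [papɛkɛ]), so there is no rule changing /k/ to [tʃ] before the ERG suffix.
So /tʃ/ is underlying, and a rule of depalatalization — palato-alveolar /tʃ/ becomes [k] when no front vowel follows — gives [k].

/vɔrɛtʃ/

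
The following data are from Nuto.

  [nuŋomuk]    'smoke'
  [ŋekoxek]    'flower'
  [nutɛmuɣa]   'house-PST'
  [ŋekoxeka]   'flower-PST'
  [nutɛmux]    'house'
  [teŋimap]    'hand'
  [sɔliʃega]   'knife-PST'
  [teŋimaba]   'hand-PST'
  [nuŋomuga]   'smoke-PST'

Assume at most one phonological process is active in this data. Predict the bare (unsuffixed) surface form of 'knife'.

[sɔliʃek]

The root 'smoke' surfaces as [nuŋomuga] and [nuŋomuk], with a stem-final [g] ~ [k] alternation.
Compare 'flower', with invariant [k] in [ŋekoxeka] and [ŋekoxek]: an analysis with underlying /k/ and a rule producing [g] before the PST suffix would wrongly predict alternation here too.
The alternation reflects word-final obstruent devoicing: voiced obstruents become voiceless word-finally. /g/ is underlying.
From [sɔliʃega] the stem 'knife' is /sɔliʃeg/; word-finally this yields [sɔliʃek].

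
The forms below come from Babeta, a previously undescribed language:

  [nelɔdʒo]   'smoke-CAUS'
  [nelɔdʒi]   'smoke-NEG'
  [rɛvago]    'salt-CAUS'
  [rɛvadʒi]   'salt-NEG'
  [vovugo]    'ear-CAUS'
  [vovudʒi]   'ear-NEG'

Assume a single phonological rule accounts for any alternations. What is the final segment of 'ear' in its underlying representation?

In [vovugo] and [vovudʒi] the final segment of 'ear' alternates: [g] ~ [dʒ].
If /dʒ/ were underlying and a rule turned it into [g] before the CAUS suffix, 'smoke' would also alternate; but it has [dʒ] in both [nelɔdʒo] and [nelɔdʒi].
The alternation reflects palatalization before a front vowel: /g/ becomes palato-alveolar [dʒ] before a front vowel. /g/ is underlying.

/g/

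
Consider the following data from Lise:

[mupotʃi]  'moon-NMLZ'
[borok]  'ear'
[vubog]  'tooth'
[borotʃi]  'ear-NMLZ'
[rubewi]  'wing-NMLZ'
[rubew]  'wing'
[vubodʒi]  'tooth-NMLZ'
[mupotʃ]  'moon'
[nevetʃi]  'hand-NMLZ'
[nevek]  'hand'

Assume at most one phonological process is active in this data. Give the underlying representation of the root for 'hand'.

'hand' shows [tʃ] ~ [k] at the end of the stem ([nevetʃi] vs [nevek]).
But 'moon' keeps [tʃ] in both environments ([mupotʃi], [mupotʃ]), so there is no rule changing /tʃ/ to [k] in isolation.
So /k/ is underlying, and a rule of palatalization before a front vowel — /k/ and /g/ become palato-alveolar [tʃ] and [dʒ] before a front vowel — gives [tʃ].
Hence 'hand' is /nevek/ underlyingly.

/nevek/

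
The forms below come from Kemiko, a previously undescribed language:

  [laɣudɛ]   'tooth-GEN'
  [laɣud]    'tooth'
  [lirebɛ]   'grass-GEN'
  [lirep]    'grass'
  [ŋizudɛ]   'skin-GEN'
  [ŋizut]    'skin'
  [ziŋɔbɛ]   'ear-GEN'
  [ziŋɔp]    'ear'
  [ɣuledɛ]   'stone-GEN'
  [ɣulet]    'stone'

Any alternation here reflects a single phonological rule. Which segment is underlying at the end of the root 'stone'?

/t/

The stem for 'stone' ends in [d] in [ɣuledɛ] but [t] in [ɣulet].
The stem 'tooth' ([laɣudɛ], [laɣud]) shows [d] unchanged in both environments, so [d] cannot be basic with [t] derived in isolation.
So /t/ is underlying, and a rule of intervocalic voicing — voiceless stops become voiced between vowels — gives [d].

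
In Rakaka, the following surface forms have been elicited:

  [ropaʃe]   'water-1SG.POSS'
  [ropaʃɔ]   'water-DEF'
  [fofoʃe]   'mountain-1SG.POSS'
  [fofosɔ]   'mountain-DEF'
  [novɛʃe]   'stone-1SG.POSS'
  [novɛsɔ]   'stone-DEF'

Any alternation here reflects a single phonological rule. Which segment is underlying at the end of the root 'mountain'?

The root 'mountain' surfaces as [fofoʃe] and [fofosɔ], with a stem-final [ʃ] ~ [s] alternation.
But 'water' keeps [ʃ] in both environments ([ropaʃe], [ropaʃɔ]), so there is no rule changing /ʃ/ to [s] before the DEF suffix.
Therefore /s/ is basic and [ʃ] is derived by palatalization before a front vowel (/s/ becomes palato-alveolar [ʃ] before a front vowel).

/s/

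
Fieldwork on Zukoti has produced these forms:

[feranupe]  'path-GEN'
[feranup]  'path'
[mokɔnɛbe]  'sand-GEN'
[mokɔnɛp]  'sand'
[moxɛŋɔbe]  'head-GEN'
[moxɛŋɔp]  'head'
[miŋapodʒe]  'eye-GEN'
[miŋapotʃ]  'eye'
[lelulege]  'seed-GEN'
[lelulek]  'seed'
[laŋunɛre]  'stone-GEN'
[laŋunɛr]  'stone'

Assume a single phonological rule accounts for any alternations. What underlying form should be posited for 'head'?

The stem for 'head' ends in [b] in [moxɛŋɔbe] but [p] in [moxɛŋɔp].
Compare 'path', with invariant [p] in [feranupe] and [feranup]: an analysis with underlying /p/ and a rule producing [b] before the GEN suffix would wrongly predict alternation here too.
The underlying segment must be /b/; voiced obstruents become voiceless word-finally, yielding [p] there.
The underlying form of 'head' is therefore /moxɛŋɔb/.

/moxɛŋɔb/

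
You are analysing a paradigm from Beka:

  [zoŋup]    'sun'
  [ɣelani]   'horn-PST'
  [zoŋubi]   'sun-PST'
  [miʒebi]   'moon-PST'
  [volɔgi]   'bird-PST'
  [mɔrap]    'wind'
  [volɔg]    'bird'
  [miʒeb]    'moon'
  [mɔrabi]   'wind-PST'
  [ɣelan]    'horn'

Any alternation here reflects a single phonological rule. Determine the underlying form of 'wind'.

/mɔrap/

The root 'wind' surfaces as [mɔrabi] and [mɔrap], with a stem-final [b] ~ [p] alternation.
But 'moon' keeps [b] in both environments ([miʒebi], [miʒeb]), so there is no rule changing /b/ to [p] in isolation.
The alternation reflects intervocalic voicing: voiceless stops become voiced between vowels. /p/ is underlying.
The underlying form of 'wind' is therefore /mɔrap/.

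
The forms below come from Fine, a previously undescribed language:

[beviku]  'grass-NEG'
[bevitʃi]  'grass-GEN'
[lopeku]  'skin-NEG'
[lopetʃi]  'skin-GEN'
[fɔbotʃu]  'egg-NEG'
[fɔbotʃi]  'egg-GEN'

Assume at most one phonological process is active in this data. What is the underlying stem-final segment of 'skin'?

/k/

The root 'skin' surfaces as [lopeku] and [lopetʃi], with a stem-final [k] ~ [tʃ] alternation.
If /tʃ/ were underlying and a rule turned it into [k] before the NEG suffix, 'egg' would also alternate; but it has [tʃ] in both [fɔbotʃu] and [fɔbotʃi].
The alternation reflects palatalization before a front vowel: /k/ becomes palato-alveolar [tʃ] before a front vowel. /k/ is underlying.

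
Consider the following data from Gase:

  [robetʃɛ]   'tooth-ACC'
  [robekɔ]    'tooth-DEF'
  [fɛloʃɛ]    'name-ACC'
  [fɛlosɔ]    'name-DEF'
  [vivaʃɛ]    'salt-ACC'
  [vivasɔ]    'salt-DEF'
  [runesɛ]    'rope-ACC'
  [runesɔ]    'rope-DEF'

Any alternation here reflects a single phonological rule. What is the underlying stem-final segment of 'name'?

The stem for 'name' ends in [ʃ] in [fɛloʃɛ] but [s] in [fɛlosɔ].
Compare 'rope', with invariant [s] in [runesɛ] and [runesɔ]: an analysis with underlying /s/ and a rule producing [ʃ] before the ACC suffix would wrongly predict alternation here too.
The alternation reflects depalatalization: palato-alveolar /tʃ/ and /ʃ/ become [k] and [s] when no front vowel follows. /ʃ/ is underlying.

/ʃ/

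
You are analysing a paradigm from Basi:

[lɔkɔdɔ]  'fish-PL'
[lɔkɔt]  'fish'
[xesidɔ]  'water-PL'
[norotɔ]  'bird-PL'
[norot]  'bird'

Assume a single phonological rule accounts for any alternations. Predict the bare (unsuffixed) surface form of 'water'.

[xesit]

'fish' shows [d] ~ [t] at the end of the stem ([lɔkɔdɔ] vs [lɔkɔt]).
The stem 'bird' ([norotɔ], [norot]) shows [t] unchanged in both environments, so [t] cannot be basic with [d] derived before the PL suffix.
The underlying segment must be /d/; voiced obstruents become voiceless word-finally, yielding [t] there.
From [xesidɔ] the stem 'water' is /xesid/; word-finally this yields [xesit].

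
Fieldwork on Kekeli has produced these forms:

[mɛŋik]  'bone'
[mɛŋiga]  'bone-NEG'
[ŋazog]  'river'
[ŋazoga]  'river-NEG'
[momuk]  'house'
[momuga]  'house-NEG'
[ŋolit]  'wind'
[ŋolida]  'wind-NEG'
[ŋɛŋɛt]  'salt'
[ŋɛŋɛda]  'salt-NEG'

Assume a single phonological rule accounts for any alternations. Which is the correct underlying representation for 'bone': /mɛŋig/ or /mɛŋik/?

/mɛŋik/

The root 'bone' surfaces as [mɛŋik] and [mɛŋiga], with a stem-final [k] ~ [g] alternation.
But 'river' keeps [g] in both environments ([ŋazog], [ŋazoga]), so there is no rule changing /g/ to [k] in isolation.
The underlying segment must be /k/; voiceless stops become voiced between vowels, yielding [g] there.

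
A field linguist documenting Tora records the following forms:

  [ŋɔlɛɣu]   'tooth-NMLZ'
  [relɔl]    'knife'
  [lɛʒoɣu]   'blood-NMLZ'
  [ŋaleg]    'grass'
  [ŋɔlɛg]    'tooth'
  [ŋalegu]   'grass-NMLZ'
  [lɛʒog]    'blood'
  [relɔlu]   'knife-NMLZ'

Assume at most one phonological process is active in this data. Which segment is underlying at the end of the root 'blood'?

/ɣ/

The root 'blood' surfaces as [lɛʒog] and [lɛʒoɣu], with a stem-final [g] ~ [ɣ] alternation.
The stem 'grass' ([ŋaleg], [ŋalegu]) shows [g] unchanged in both environments, so [g] cannot be basic with [ɣ] derived before the NMLZ suffix.
The alternation reflects word-final hardening: voiced fricatives become stops word-finally. /ɣ/ is underlying.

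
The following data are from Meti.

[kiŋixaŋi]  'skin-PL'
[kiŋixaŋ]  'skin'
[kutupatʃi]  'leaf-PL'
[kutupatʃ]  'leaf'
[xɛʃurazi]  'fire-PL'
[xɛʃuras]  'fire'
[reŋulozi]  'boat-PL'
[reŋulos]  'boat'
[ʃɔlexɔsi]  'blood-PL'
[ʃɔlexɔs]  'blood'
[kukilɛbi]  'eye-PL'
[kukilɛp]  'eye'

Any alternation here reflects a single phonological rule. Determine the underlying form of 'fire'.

/xɛʃuraz/

In [xɛʃurazi] and [xɛʃuras] the final segment of 'fire' alternates: [z] ~ [s].
If /s/ were underlying and a rule turned it into [z] before the PL suffix, 'blood' would also alternate; but it has [s] in both [ʃɔlexɔsi] and [ʃɔlexɔs].
Therefore /z/ is basic and [s] is derived by word-final obstruent devoicing (voiced obstruents become voiceless word-finally).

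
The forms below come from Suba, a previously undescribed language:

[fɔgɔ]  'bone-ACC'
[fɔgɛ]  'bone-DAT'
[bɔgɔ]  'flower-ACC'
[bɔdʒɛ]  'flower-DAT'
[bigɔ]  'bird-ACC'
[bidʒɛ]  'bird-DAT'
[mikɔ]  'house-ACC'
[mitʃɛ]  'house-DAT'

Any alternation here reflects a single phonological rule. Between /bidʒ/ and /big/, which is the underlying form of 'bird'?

In [bigɔ] and [bidʒɛ] the final segment of 'bird' alternates: [g] ~ [dʒ].
But 'bone' keeps [g] in both environments ([fɔgɔ], [fɔgɛ]), so there is no rule changing /g/ to [dʒ] before the DAT suffix.
The underlying segment must be /dʒ/; palato-alveolar /tʃ/ and /dʒ/ become [k] and [g] when no front vowel follows, yielding [g] there.

/bidʒ/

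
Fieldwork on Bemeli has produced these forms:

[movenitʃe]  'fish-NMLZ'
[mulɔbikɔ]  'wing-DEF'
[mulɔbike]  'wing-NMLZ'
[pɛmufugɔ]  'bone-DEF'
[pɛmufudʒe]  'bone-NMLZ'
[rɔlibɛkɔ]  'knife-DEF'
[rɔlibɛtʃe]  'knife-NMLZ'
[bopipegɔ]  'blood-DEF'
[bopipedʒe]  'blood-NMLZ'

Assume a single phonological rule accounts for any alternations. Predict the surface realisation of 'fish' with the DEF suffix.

[movenikɔ]

In [rɔlibɛkɔ] and [rɔlibɛtʃe] the final segment of 'knife' alternates: [k] ~ [tʃ].
The stem 'wing' ([mulɔbikɔ], [mulɔbike]) shows [k] unchanged in both environments, so [k] cannot be basic with [tʃ] derived before the NMLZ suffix.
Therefore /tʃ/ is basic and [k] is derived by depalatalization (palato-alveolar /tʃ/ and /dʒ/ become [k] and [g] when no front vowel follows).
From [movenitʃe] the stem 'fish' is /movenitʃ/; when no front vowel follows this yields [movenikɔ].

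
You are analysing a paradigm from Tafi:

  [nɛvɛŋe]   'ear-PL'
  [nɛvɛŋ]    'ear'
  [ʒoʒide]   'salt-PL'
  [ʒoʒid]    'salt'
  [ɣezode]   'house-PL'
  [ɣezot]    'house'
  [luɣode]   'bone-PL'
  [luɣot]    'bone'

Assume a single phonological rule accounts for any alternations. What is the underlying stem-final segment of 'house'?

/t/

'house' shows [d] ~ [t] at the end of the stem ([ɣezode] vs [ɣezot]).
But 'salt' keeps [d] in both environments ([ʒoʒide], [ʒoʒid]), so there is no rule changing /d/ to [t] in isolation.
So /t/ is underlying, and a rule of intervocalic voicing — voiceless stops become voiced between vowels — gives [d].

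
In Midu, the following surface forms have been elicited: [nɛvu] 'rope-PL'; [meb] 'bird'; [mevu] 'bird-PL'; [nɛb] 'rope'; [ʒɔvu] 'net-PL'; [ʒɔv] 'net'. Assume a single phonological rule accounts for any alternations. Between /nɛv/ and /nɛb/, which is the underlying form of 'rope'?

/nɛb/

The stem for 'rope' ends in [v] in [nɛvu] but [b] in [nɛb].
Compare 'net', with invariant [v] in [ʒɔvu] and [ʒɔv]: an analysis with underlying /v/ and a rule producing [b] in isolation would wrongly predict alternation here too.
The alternation reflects intervocalic spirantization: voiced stops become fricatives between vowels. /b/ is underlying.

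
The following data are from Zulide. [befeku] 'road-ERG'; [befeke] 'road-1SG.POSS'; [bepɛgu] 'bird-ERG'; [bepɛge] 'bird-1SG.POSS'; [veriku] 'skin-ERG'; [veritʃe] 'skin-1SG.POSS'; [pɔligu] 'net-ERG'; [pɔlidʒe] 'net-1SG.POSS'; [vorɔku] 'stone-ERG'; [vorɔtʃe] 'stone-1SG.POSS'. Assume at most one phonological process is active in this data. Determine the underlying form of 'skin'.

/veritʃ/

In [veriku] and [veritʃe] the final segment of 'skin' alternates: [k] ~ [tʃ].
If /k/ were underlying and a rule turned it into [tʃ] before the 1SG.POSS suffix, 'road' would also alternate; but it has [k] in both [befeku] and [befeke].
So /tʃ/ is underlying, and a rule of depalatalization — palato-alveolar /tʃ/ and /dʒ/ become [k] and [g] when no front vowel follows — gives [k].
So 'skin' = /veritʃ/.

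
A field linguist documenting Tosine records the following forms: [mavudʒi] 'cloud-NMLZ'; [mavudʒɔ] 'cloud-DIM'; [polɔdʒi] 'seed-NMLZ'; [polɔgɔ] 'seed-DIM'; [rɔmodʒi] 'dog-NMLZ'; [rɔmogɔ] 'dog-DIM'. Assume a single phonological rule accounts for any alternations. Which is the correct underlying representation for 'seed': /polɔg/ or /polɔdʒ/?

The stem for 'seed' ends in [dʒ] in [polɔdʒi] but [g] in [polɔgɔ].
The stem 'cloud' ([mavudʒi], [mavudʒɔ]) shows [dʒ] unchanged in both environments, so [dʒ] cannot be basic with [g] derived before the DIM suffix.
So /g/ is underlying, and a rule of palatalization before a front vowel — /g/ becomes palato-alveolar [dʒ] before a front vowel — gives [dʒ].

/polɔg/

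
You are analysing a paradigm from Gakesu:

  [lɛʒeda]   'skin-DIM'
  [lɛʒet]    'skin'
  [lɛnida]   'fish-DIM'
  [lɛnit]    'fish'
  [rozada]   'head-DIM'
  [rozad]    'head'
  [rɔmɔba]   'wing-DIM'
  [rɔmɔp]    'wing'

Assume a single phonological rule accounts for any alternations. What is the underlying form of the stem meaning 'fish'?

'fish' shows [d] ~ [t] at the end of the stem ([lɛnida] vs [lɛnit]).
The stem 'head' ([rozada], [rozad]) shows [d] unchanged in both environments, so [d] cannot be basic with [t] derived in isolation.
The alternation reflects intervocalic voicing: voiceless stops become voiced between vowels. /t/ is underlying.

/lɛnit/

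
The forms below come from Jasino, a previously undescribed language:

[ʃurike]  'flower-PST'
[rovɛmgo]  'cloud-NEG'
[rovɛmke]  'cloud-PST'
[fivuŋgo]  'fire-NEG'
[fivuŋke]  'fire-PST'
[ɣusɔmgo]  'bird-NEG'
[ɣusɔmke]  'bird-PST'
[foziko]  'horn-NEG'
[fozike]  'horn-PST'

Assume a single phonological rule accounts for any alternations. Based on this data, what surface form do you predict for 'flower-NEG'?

The NEG suffix surfaces as [-go] and [-ko], depending on the final segment of the stem.
By contrast the PST suffix keeps its initial [k] throughout — that segment must be underlying.
The NEG suffix is therefore /-go/ underlyingly, with post-vocalic devoicing: voiced stops become voiceless after a vowel.
After 'flower', which ends in a vowel, the suffix surfaces as [-ko], giving [ʃuriko].

[ʃuriko]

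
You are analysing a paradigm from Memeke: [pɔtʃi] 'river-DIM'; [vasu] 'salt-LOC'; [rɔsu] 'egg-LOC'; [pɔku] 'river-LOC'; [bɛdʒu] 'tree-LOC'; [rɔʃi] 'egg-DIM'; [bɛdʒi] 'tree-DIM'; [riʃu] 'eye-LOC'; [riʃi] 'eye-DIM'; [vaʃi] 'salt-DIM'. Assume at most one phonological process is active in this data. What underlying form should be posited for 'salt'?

The stem for 'salt' ends in [s] in [vasu] but [ʃ] in [vaʃi].
If /ʃ/ were underlying and a rule turned it into [s] before the LOC suffix, 'eye' would also alternate; but it has [ʃ] in both [riʃu] and [riʃi].
The underlying segment must be /s/; /k/ and /s/ become palato-alveolar [tʃ] and [ʃ] before a front vowel, yielding [ʃ] there.
So 'salt' = /vas/.

/vas/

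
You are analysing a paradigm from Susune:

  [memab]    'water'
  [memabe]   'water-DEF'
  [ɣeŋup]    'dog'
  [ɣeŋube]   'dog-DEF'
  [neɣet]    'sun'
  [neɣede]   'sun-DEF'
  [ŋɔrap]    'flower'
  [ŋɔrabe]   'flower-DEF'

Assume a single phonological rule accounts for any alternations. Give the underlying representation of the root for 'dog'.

The stem for 'dog' ends in [p] in [ɣeŋup] but [b] in [ɣeŋube].
Compare 'water', with invariant [b] in [memab] and [memabe]: an analysis with underlying /b/ and a rule producing [p] in isolation would wrongly predict alternation here too.
So /p/ is underlying, and a rule of intervocalic voicing — voiceless stops become voiced between vowels — gives [b].
So 'dog' = /ɣeŋup/.

/ɣeŋup/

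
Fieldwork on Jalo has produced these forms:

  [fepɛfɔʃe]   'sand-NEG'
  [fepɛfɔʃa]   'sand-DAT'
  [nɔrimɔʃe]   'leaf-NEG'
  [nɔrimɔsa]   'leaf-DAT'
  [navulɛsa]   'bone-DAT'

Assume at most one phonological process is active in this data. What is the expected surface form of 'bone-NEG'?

In [nɔrimɔʃe] and [nɔrimɔsa] the final segment of 'leaf' alternates: [ʃ] ~ [s].
But 'sand' keeps [ʃ] in both environments ([fepɛfɔʃe], [fepɛfɔʃa]), so there is no rule changing /ʃ/ to [s] before the DAT suffix.
Therefore /s/ is basic and [ʃ] is derived by palatalization before a front vowel (/s/ becomes palato-alveolar [ʃ] before a front vowel).
From [navulɛsa] the stem 'bone' is /navulɛs/; before a front vowel this yields [navulɛʃe].

[navulɛʃe]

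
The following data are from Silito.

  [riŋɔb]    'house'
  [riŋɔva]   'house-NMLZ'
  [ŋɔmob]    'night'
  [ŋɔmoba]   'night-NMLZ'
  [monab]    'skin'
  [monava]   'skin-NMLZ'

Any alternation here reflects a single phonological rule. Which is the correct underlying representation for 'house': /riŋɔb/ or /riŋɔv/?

In [riŋɔb] and [riŋɔva] the final segment of 'house' alternates: [b] ~ [v].
If /b/ were underlying and a rule turned it into [v] before the NMLZ suffix, 'night' would also alternate; but it has [b] in both [ŋɔmob] and [ŋɔmoba].
The alternation reflects word-final hardening: voiced fricatives become stops word-finally. /v/ is underlying.

/riŋɔv/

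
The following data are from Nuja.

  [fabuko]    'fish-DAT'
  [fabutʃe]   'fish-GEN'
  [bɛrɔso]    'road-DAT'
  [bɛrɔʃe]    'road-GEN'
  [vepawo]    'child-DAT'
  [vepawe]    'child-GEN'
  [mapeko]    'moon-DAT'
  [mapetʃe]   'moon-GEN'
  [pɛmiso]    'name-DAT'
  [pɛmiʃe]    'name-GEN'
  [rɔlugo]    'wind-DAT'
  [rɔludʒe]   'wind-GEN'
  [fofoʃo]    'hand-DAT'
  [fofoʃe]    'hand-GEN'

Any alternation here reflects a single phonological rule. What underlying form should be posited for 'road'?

/bɛrɔs/

In [bɛrɔso] and [bɛrɔʃe] the final segment of 'road' alternates: [s] ~ [ʃ].
If /ʃ/ were underlying and a rule turned it into [s] before the DAT suffix, 'hand' would also alternate; but it has [ʃ] in both [fofoʃo] and [fofoʃe].
So /s/ is underlying, and a rule of palatalization before a front vowel — /k/, /g/ and /s/ become palato-alveolar [tʃ], [dʒ] and [ʃ] before a front vowel — gives [ʃ].
So 'road' = /bɛrɔs/.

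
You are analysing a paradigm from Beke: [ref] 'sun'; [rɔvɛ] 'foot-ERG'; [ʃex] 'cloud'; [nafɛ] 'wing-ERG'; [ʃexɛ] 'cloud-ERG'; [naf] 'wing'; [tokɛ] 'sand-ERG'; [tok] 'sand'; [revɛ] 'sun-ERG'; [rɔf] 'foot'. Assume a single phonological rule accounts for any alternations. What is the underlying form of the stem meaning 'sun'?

/rev/

The root 'sun' surfaces as [ref] and [revɛ], with a stem-final [f] ~ [v] alternation.
The stem 'wing' ([naf], [nafɛ]) shows [f] unchanged in both environments, so [f] cannot be basic with [v] derived before the ERG suffix.
The underlying segment must be /v/; voiced obstruents become voiceless word-finally, yielding [f] there.
The underlying form of 'sun' is therefore /rev/.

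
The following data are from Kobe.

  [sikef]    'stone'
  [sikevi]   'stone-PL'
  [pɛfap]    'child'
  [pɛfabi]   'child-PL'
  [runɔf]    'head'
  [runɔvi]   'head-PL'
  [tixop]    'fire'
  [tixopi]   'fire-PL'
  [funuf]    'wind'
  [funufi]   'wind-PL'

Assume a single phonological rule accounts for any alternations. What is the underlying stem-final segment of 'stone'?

/v/

'stone' shows [f] ~ [v] at the end of the stem ([sikef] vs [sikevi]).
If /f/ were underlying and a rule turned it into [v] before the PL suffix, 'wind' would also alternate; but it has [f] in both [funuf] and [funufi].
So /v/ is underlying, and a rule of word-final obstruent devoicing — voiced obstruents become voiceless word-finally — gives [f].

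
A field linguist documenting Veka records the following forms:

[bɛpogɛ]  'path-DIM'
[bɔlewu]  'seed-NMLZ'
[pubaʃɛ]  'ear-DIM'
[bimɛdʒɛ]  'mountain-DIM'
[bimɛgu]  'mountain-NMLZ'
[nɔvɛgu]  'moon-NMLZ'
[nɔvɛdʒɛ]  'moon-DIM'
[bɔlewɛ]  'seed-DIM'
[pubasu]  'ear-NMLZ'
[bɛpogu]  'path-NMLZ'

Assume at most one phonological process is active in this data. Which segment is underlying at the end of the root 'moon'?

The root 'moon' surfaces as [nɔvɛdʒɛ] and [nɔvɛgu], with a stem-final [dʒ] ~ [g] alternation.
But 'path' keeps [g] in both environments ([bɛpogɛ], [bɛpogu]), so there is no rule changing /g/ to [dʒ] before the DIM suffix.
So /dʒ/ is underlying, and a rule of depalatalization — palato-alveolar /dʒ/ and /ʃ/ become [g] and [s] when no front vowel follows — gives [g].

/dʒ/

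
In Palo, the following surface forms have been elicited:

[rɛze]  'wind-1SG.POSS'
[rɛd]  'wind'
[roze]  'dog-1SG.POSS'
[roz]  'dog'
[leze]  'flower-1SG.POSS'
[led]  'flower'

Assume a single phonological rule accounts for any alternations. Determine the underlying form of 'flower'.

'flower' shows [z] ~ [d] at the end of the stem ([leze] vs [led]).
Compare 'dog', with invariant [z] in [roze] and [roz]: an analysis with underlying /z/ and a rule producing [d] in isolation would wrongly predict alternation here too.
So /d/ is underlying, and a rule of intervocalic spirantization — voiced stops become fricatives between vowels — gives [z].

/led/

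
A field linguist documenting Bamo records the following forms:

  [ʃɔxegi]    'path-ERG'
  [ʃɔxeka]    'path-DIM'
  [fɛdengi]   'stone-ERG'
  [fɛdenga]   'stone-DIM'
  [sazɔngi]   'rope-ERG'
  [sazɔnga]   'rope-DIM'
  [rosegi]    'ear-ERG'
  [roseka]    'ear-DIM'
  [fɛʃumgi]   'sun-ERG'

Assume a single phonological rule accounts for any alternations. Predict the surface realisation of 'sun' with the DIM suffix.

[fɛʃumga]

The DIM morpheme has two allomorphs, [-ga] and [-ka].
The ERG suffix, which begins with [g], is invariant after every stem; so [g] is not altered by any rule here.
The DIM suffix is therefore /-ka/ underlyingly, with post-nasal voicing: voiceless stops become voiced after a nasal.
After 'sun', which ends in a nasal, the suffix surfaces as [-ga], giving [fɛʃumga].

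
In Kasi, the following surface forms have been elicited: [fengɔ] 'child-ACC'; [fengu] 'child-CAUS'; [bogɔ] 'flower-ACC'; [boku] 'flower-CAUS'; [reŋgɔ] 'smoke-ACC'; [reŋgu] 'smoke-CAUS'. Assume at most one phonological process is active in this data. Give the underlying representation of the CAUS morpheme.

The CAUS morpheme has two allomorphs, [-gu] and [-ku].
The ACC suffix, which begins with [g], is invariant after every stem; so [g] is not altered by any rule here.
The CAUS suffix is therefore /-ku/ underlyingly, with post-nasal voicing: voiceless stops become voiced after a nasal.

/-ku/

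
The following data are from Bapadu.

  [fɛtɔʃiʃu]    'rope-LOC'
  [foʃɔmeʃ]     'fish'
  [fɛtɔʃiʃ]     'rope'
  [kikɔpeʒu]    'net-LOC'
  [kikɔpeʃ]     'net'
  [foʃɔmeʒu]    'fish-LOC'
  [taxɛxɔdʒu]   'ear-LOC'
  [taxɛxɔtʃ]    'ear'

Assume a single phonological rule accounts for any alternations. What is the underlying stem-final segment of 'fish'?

/ʒ/

'fish' shows [ʃ] ~ [ʒ] at the end of the stem ([foʃɔmeʃ] vs [foʃɔmeʒu]).
If /ʃ/ were underlying and a rule turned it into [ʒ] before the LOC suffix, 'rope' would also alternate; but it has [ʃ] in both [fɛtɔʃiʃ] and [fɛtɔʃiʃu].
The alternation reflects word-final obstruent devoicing: voiced obstruents become voiceless word-finally. /ʒ/ is underlying.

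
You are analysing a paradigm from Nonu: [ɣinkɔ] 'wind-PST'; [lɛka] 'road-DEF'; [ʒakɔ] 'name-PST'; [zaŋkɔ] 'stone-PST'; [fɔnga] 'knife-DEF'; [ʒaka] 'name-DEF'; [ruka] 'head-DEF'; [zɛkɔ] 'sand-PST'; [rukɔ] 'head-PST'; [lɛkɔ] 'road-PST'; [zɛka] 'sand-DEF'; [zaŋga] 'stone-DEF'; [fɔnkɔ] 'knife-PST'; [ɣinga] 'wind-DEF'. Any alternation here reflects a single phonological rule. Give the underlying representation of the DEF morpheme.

/-ga/

The DEF suffix surfaces as [-ga] and [-ka], depending on the final segment of the stem.
By contrast the PST suffix keeps its initial [k] throughout — that segment must be underlying.
So the underlying form is /-ga/, and voiced stops become voiceless after a vowel.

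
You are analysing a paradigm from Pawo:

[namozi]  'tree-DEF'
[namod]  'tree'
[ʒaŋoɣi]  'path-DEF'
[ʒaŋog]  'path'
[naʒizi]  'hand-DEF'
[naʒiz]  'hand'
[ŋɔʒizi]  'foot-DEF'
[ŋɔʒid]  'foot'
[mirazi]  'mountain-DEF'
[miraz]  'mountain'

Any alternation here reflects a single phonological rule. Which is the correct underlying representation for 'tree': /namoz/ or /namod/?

In [namozi] and [namod] the final segment of 'tree' alternates: [z] ~ [d].
But 'hand' keeps [z] in both environments ([naʒizi], [naʒiz]), so there is no rule changing /z/ to [d] in isolation.
The underlying segment must be /d/; voiced stops become fricatives between vowels, yielding [z] there.

/namod/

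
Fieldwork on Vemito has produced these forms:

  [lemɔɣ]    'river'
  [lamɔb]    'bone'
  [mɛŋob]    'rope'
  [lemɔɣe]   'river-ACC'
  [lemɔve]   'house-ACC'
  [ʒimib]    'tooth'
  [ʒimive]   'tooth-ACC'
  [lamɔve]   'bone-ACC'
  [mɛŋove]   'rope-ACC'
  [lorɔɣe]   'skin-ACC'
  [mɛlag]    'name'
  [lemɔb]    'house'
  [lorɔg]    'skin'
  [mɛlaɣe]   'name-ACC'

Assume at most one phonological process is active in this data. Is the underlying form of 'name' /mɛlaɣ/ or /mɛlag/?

/mɛlag/

In [mɛlaɣe] and [mɛlag] the final segment of 'name' alternates: [ɣ] ~ [g].
The stem 'river' ([lemɔɣe], [lemɔɣ]) shows [ɣ] unchanged in both environments, so [ɣ] cannot be basic with [g] derived in isolation.
Therefore /g/ is basic and [ɣ] is derived by intervocalic spirantization (voiced stops become fricatives between vowels).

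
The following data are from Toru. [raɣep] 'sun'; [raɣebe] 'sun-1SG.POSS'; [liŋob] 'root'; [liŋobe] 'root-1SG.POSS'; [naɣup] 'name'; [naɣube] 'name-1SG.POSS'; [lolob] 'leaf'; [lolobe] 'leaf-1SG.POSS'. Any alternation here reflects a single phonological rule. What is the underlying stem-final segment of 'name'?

/p/

The stem for 'name' ends in [p] in [naɣup] but [b] in [naɣube].
The stem 'leaf' ([lolob], [lolobe]) shows [b] unchanged in both environments, so [b] cannot be basic with [p] derived in isolation.
The underlying segment must be /p/; voiceless stops become voiced between vowels, yielding [b] there.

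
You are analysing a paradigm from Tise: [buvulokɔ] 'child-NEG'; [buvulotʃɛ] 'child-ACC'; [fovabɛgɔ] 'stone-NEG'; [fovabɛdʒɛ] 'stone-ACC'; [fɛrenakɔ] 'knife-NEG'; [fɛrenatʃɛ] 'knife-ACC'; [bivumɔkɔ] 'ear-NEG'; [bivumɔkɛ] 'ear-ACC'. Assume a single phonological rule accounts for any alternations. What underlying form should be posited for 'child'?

The root 'child' surfaces as [buvulokɔ] and [buvulotʃɛ], with a stem-final [k] ~ [tʃ] alternation.
Compare 'ear', with invariant [k] in [bivumɔkɔ] and [bivumɔkɛ]: an analysis with underlying /k/ and a rule producing [tʃ] before the ACC suffix would wrongly predict alternation here too.
The underlying segment must be /tʃ/; palato-alveolar /tʃ/ and /dʒ/ become [k] and [g] when no front vowel follows, yielding [k] there.
The underlying form of 'child' is therefore /buvulotʃ/.

/buvulotʃ/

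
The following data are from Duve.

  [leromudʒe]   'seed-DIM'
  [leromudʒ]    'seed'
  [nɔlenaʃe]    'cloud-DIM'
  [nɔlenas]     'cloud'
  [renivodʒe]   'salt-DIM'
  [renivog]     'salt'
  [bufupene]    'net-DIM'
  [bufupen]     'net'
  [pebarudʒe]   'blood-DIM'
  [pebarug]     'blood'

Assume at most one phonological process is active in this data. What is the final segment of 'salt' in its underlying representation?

/g/

The stem for 'salt' ends in [dʒ] in [renivodʒe] but [g] in [renivog].
If /dʒ/ were underlying and a rule turned it into [g] in isolation, 'seed' would also alternate; but it has [dʒ] in both [leromudʒe] and [leromudʒ].
So /g/ is underlying, and a rule of palatalization before a front vowel — /g/ and /s/ become palato-alveolar [dʒ] and [ʃ] before a front vowel — gives [dʒ].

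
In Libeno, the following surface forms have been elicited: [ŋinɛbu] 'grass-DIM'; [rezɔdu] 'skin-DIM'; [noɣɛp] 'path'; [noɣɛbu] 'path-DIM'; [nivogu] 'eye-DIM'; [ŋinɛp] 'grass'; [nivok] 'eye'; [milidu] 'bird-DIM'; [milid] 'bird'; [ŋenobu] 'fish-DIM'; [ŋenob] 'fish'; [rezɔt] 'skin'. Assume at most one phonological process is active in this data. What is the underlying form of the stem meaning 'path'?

'path' shows [p] ~ [b] at the end of the stem ([noɣɛp] vs [noɣɛbu]).
But 'fish' keeps [b] in both environments ([ŋenob], [ŋenobu]), so there is no rule changing /b/ to [p] in isolation.
So /p/ is underlying, and a rule of intervocalic voicing — voiceless stops become voiced between vowels — gives [b].

/noɣɛp/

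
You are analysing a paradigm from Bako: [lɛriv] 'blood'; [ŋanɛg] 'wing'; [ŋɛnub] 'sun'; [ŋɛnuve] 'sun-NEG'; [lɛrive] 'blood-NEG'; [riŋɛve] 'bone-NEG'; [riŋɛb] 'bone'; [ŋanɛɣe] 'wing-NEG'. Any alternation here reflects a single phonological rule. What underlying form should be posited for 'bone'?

/riŋɛb/

The root 'bone' surfaces as [riŋɛb] and [riŋɛve], with a stem-final [b] ~ [v] alternation.
Compare 'blood', with invariant [v] in [lɛriv] and [lɛrive]: an analysis with underlying /v/ and a rule producing [b] in isolation would wrongly predict alternation here too.
So /b/ is underlying, and a rule of intervocalic spirantization — voiced stops become fricatives between vowels — gives [v].
Hence 'bone' is /riŋɛb/ underlyingly.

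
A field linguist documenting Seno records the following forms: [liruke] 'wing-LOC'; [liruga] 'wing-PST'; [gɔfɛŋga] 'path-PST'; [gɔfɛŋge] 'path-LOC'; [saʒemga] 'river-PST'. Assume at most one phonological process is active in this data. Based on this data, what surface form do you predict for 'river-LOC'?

The LOC morpheme has two allomorphs, [-ge] and [-ke].
The PST suffix, which begins with [g], is invariant after every stem; so [g] is not altered by any rule here.
So the underlying form is /-ke/, and voiceless stops become voiced after a nasal.
After 'river', which ends in a nasal, the suffix surfaces as [-ge], giving [saʒemge].

[saʒemge]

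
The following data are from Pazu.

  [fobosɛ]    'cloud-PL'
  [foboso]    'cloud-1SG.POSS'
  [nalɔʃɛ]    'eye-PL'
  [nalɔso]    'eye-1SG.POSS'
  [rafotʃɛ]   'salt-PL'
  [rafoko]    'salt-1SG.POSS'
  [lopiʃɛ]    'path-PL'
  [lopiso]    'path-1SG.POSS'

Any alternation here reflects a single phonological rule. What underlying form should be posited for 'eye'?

The root 'eye' surfaces as [nalɔʃɛ] and [nalɔso], with a stem-final [ʃ] ~ [s] alternation.
If /s/ were underlying and a rule turned it into [ʃ] before the PL suffix, 'cloud' would also alternate; but it has [s] in both [fobosɛ] and [foboso].
Therefore /ʃ/ is basic and [s] is derived by depalatalization (palato-alveolar /tʃ/ and /ʃ/ become [k] and [s] when no front vowel follows).
The underlying form of 'eye' is therefore /nalɔʃ/.

/nalɔʃ/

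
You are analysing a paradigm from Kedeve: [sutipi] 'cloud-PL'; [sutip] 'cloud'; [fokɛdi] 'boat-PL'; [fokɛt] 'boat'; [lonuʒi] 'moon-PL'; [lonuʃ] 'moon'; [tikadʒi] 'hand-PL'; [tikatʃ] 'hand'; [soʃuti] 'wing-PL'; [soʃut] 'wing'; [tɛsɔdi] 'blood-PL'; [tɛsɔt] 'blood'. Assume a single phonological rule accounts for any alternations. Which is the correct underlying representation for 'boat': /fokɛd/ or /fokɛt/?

/fokɛd/

The stem for 'boat' ends in [d] in [fokɛdi] but [t] in [fokɛt].
Compare 'wing', with invariant [t] in [soʃuti] and [soʃut]: an analysis with underlying /t/ and a rule producing [d] before the PL suffix would wrongly predict alternation here too.
Therefore /d/ is basic and [t] is derived by word-final obstruent devoicing (voiced obstruents become voiceless word-finally).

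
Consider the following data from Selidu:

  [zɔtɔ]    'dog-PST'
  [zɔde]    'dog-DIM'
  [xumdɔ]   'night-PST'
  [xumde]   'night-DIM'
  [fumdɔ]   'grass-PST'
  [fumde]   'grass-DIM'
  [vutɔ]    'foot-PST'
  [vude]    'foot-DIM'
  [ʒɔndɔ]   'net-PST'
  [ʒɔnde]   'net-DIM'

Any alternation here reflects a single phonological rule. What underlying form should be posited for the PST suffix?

/-tɔ/

The PST suffix surfaces as [-dɔ] and [-tɔ], depending on the final segment of the stem.
The DIM suffix, which begins with [d], is invariant after every stem; so [d] is not altered by any rule here.
So the underlying form is /-tɔ/, and voiceless stops become voiced after a nasal.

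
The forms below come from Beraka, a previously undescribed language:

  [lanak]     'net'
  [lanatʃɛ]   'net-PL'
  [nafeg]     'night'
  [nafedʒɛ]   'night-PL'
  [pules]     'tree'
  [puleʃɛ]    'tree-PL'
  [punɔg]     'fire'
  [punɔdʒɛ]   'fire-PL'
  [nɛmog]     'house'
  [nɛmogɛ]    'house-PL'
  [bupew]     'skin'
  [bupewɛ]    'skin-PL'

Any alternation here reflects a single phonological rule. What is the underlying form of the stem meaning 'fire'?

/punɔdʒ/

The stem for 'fire' ends in [g] in [punɔg] but [dʒ] in [punɔdʒɛ].
If /g/ were underlying and a rule turned it into [dʒ] before the PL suffix, 'house' would also alternate; but it has [g] in both [nɛmog] and [nɛmogɛ].
Therefore /dʒ/ is basic and [g] is derived by depalatalization (palato-alveolar /tʃ/, /dʒ/ and /ʃ/ become [k], [g] and [s] when no front vowel follows).
Hence 'fire' is /punɔdʒ/ underlyingly.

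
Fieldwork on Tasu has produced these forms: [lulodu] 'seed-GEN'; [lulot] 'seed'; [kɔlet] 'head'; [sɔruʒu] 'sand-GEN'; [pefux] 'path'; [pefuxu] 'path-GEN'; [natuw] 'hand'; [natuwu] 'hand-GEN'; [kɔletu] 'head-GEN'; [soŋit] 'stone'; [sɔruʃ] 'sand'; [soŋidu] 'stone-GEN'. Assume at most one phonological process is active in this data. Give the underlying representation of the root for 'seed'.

In [lulot] and [lulodu] the final segment of 'seed' alternates: [t] ~ [d].
If /t/ were underlying and a rule turned it into [d] before the GEN suffix, 'head' would also alternate; but it has [t] in both [kɔlet] and [kɔletu].
The underlying segment must be /d/; voiced obstruents become voiceless word-finally, yielding [t] there.

/lulod/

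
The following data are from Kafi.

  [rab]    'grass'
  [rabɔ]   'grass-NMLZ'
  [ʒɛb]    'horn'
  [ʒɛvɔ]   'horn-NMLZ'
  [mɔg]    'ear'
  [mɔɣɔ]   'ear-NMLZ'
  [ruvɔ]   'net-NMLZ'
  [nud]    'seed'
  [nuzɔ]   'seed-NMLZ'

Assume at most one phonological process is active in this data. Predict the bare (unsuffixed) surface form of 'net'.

[rub]

The root 'horn' surfaces as [ʒɛb] and [ʒɛvɔ], with a stem-final [b] ~ [v] alternation.
But 'grass' keeps [b] in both environments ([rab], [rabɔ]), so there is no rule changing /b/ to [v] before the NMLZ suffix.
Therefore /v/ is basic and [b] is derived by word-final hardening (voiced fricatives become stops word-finally).
From [ruvɔ] the stem 'net' is /ruv/; word-finally this yields [rub].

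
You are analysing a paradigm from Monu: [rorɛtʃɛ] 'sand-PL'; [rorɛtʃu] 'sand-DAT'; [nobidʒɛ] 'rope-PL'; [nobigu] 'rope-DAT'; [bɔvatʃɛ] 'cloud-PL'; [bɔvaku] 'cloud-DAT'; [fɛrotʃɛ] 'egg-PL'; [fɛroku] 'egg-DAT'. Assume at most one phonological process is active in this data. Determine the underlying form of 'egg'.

'egg' shows [tʃ] ~ [k] at the end of the stem ([fɛrotʃɛ] vs [fɛroku]).
If /tʃ/ were underlying and a rule turned it into [k] before the DAT suffix, 'sand' would also alternate; but it has [tʃ] in both [rorɛtʃɛ] and [rorɛtʃu].
Therefore /k/ is basic and [tʃ] is derived by palatalization before a front vowel (/k/ and /g/ become palato-alveolar [tʃ] and [dʒ] before a front vowel).
Hence 'egg' is /fɛrok/ underlyingly.

/fɛrok/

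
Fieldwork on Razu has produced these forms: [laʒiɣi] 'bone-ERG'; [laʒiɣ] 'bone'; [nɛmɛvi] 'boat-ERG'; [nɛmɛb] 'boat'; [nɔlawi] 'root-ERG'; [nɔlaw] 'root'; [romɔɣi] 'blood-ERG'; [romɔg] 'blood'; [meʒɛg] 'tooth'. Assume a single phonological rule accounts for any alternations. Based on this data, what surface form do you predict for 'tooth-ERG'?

[meʒɛɣi]

In [romɔɣi] and [romɔg] the final segment of 'blood' alternates: [ɣ] ~ [g].
Compare 'bone', with invariant [ɣ] in [laʒiɣi] and [laʒiɣ]: an analysis with underlying /ɣ/ and a rule producing [g] in isolation would wrongly predict alternation here too.
So /g/ is underlying, and a rule of intervocalic spirantization — voiced stops become fricatives between vowels — gives [ɣ].
From [meʒɛg] the stem 'tooth' is /meʒɛg/; between vowels this yields [meʒɛɣi].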